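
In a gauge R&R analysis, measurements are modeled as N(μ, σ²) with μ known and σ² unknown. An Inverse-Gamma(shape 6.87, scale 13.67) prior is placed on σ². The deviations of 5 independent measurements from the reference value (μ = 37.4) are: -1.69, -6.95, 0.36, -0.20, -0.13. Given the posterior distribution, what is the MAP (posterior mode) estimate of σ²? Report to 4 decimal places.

3.7939

With known mean μ and an Inverse-Gamma(α, β) prior on σ², the Normal likelihood is conjugate: posterior is Inv-Gamma(α + n/2, β + Σ(xᵢ−μ)²/2).
Σ(xᵢ−μ)² = (-1.69)² + (-6.95)² + (0.36)² + (-0.20)² + (-0.13)² = 51.3451.
Posterior: Inv-Gamma(6.87 + 5/2, 13.67 + 51.3451/2) = Inv-Gamma(9.37, 39.34255).
Mode = β/(α+1) = 39.34255/10.37 = 3.7939.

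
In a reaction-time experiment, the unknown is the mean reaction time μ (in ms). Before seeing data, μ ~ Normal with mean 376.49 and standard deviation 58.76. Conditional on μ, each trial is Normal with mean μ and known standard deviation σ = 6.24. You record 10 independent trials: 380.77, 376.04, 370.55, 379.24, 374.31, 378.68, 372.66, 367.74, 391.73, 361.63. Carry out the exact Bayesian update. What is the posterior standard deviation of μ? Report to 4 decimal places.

For Normal data with known variance σ², a Normal(μ₀, σ₀²) prior on μ is conjugate. Posterior precision = 1/σ₀² + n/σ²; posterior mean is the precision-weighted average of μ₀ and x̄.
σ₀² = 58.76² = 3452.7376, σ² = 6.24² = 38.9376; σ² + n·σ₀² = 38.9376 + 10·3452.7376 = 34566.3136.
Posterior precision = 1/σ₀² + n/σ² = 1/3452.7376 + 10/38.9376 = (σ² + n·σ₀²)/(σ₀²σ²) = 34566.3136/(3452.7376·38.9376); posterior variance σₙ² = σ₀²σ²/(σ² + n·σ₀²) = 3452.7376·38.9376/34566.3136 = 3.889374.
Posterior SD = √σₙ² = √(3452.7376·38.9376/34566.3136) = 1.9721.

1.9721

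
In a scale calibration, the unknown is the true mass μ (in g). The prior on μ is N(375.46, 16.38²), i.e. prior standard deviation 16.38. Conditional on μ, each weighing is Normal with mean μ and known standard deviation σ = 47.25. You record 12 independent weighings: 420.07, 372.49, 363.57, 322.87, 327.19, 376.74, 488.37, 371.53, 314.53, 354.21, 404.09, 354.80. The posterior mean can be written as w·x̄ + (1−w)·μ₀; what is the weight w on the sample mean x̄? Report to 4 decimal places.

0.5905

For Normal data with known variance σ², a Normal(μ₀, σ₀²) prior on μ is conjugate. Posterior precision = 1/σ₀² + n/σ²; posterior mean is the precision-weighted average of μ₀ and x̄.
σ₀² = 16.38² = 268.3044, σ² = 47.25² = 2232.5625. Prior precision 1/σ₀² = 1/268.3044; data precision n/σ² = 12/2232.5625.
w = (n/σ²)/(1/σ₀² + n/σ²) = n·σ₀²/(σ² + n·σ₀²) = 12·268.3044/(2232.5625 + 12·268.3044) = 3219.6528/5452.2153 = 0.5905.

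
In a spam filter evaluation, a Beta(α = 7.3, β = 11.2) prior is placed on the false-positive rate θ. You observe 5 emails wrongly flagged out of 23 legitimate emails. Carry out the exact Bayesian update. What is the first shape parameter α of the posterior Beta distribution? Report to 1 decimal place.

12.3

The Beta prior is conjugate to a Binomial/Bernoulli likelihood; the update adds successes to α and failures to β.
Posterior: Beta(α+k, β+n−k) = Beta(7.3+5, 11.2+18) = Beta(12.3, 29.2).
Posterior α = 12.3.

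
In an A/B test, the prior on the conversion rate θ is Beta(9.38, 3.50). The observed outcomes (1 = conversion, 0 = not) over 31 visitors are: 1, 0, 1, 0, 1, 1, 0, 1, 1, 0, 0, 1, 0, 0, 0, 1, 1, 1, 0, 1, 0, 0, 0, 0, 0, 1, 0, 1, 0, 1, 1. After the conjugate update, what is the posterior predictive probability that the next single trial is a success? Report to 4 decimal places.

The Beta prior is conjugate to a Binomial/Bernoulli likelihood; the update adds successes to α and failures to β.
Posterior: Beta(α+k, β+n−k) = Beta(9.38+15, 3.50+16) = Beta(24.38, 19.50).
For a single future Bernoulli trial, P(success | data) = α/(α+β) = 0.5556.

0.5556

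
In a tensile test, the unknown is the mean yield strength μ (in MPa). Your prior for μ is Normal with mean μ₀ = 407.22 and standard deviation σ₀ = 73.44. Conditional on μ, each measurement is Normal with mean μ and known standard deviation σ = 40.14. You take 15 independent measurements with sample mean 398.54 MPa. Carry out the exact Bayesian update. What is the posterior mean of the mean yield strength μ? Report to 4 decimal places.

398.7095

For Normal data with known variance σ², a Normal(μ₀, σ₀²) prior on μ is conjugate. Posterior precision = 1/σ₀² + n/σ²; posterior mean is the precision-weighted average of μ₀ and x̄.
n·x̄ = 15·398.54 = 5978.1.
σ₀² = 73.44² = 5393.4336, σ² = 40.14² = 1611.2196; σ² + n·σ₀² = 1611.2196 + 15·5393.4336 = 82512.7236.
Posterior mean = (μ₀/σ₀² + n·x̄/σ²)/(1/σ₀² + n/σ²) = (σ²·μ₀ + σ₀²·n·x̄)/(σ² + n·σ₀²) = (1611.2196·407.22 + 5393.4336·5978.1)/82512.7236 = 32898606.249672/82512.7236 = 398.7095.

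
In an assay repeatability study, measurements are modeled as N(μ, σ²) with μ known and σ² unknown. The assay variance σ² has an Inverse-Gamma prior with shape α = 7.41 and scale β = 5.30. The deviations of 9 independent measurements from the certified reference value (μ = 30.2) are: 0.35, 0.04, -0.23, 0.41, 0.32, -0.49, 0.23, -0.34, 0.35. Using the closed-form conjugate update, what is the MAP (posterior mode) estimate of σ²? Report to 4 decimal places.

With known mean μ and an Inverse-Gamma(α, β) prior on σ², the Normal likelihood is conjugate: posterior is Inv-Gamma(α + n/2, β + Σ(xᵢ−μ)²/2).
Σ(xᵢ−μ)² = (0.35)² + (0.04)² + (-0.23)² + (0.41)² + (0.32)² + (-0.49)² + (0.23)² + (-0.34)² + (0.35)² = 0.9786.
Posterior: Inv-Gamma(7.41 + 9/2, 5.30 + 0.9786/2) = Inv-Gamma(11.91, 5.78930).
Mode = β/(α+1) = 5.78930/12.91 = 0.4484.

0.4484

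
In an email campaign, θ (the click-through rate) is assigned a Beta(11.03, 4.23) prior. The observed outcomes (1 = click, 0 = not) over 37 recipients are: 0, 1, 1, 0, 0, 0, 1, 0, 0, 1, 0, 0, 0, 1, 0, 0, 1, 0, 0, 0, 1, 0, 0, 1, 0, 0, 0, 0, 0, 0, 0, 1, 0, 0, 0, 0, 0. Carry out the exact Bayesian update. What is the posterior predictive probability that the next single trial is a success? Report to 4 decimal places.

0.3833

The Beta prior is conjugate to a Binomial/Bernoulli likelihood; the update adds successes to α and failures to β.
Posterior: Beta(α+k, β+n−k) = Beta(11.03+9, 4.23+28) = Beta(20.03, 32.23).
For a single future Bernoulli trial, P(success | data) = α/(α+β) = 0.3833.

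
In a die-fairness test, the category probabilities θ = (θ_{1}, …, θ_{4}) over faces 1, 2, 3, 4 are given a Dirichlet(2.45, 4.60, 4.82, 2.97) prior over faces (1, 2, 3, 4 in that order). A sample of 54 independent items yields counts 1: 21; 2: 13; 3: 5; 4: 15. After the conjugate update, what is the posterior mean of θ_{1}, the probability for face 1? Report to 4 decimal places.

0.3406

The Dirichlet prior is conjugate to the Multinomial likelihood: each posterior αⱼ = prior αⱼ + observed count nⱼ.
Posterior concentration: (23.45, 17.60, 9.82, 17.97), total = 68.84.
E[θ_{1}|data] = α_{1}/Σα = 23.45/68.84 = 0.3406.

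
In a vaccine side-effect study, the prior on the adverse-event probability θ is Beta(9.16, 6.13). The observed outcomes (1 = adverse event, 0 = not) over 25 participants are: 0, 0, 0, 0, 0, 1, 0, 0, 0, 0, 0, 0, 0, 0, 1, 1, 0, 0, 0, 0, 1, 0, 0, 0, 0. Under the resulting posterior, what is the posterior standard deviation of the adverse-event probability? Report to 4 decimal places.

0.0730

The Beta prior is conjugate to a Binomial/Bernoulli likelihood; the update adds successes to α and failures to β.
Posterior: Beta(α+k, β+n−k) = Beta(9.16+4, 6.13+21) = Beta(13.16, 27.13).
Var = αβ/((α+β)²(α+β+1)) = 13.16·27.13/(40.29²·41.29) = 0.00532680; SD = √0.00532680 = 0.0730.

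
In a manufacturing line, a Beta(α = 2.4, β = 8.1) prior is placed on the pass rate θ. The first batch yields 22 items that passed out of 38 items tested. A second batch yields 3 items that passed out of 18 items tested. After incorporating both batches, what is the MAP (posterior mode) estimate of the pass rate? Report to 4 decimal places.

0.4093

The Beta prior is conjugate to a Binomial/Bernoulli likelihood; the update adds successes to α and failures to β.
After batch 1: Beta(2.4+22, 8.1+16) = Beta(24.4, 24.1).
After batch 2: Beta(24.4+3, 24.1+15) = Beta(27.4, 39.1).
Mode of Beta(a,b) for a,b>1 is (a−1)/(a+b−2) = 26.4/64.5 = 0.4093.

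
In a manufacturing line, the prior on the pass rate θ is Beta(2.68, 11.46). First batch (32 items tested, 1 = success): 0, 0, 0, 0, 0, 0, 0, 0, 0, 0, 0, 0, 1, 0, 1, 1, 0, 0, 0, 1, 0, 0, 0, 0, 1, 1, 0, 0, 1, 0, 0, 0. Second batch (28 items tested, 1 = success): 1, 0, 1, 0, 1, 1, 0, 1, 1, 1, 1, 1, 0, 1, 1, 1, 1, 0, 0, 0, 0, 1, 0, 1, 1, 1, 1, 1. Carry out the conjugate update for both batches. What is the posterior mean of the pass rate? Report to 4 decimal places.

The Beta prior is conjugate to a Binomial/Bernoulli likelihood; the update adds successes to α and failures to β.
After batch 1: Beta(2.68+7, 11.46+25) = Beta(9.68, 36.46).
After batch 2: Beta(9.68+19, 36.46+9) = Beta(28.68, 45.46).
Posterior mean = α/(α+β) = 28.68/74.14 = 0.3868.

0.3868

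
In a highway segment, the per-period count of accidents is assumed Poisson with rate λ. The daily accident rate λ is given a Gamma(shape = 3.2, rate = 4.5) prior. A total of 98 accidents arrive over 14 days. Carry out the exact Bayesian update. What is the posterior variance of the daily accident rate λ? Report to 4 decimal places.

0.2957

With a Gamma(shape α, rate β) prior, the Poisson likelihood is conjugate: the posterior is Gamma(α + ΣXᵢ, β + n).
Posterior: Gamma(α+S, β+n) = Gamma(3.2+98, 4.5+14) = Gamma(101.2, 18.5).
Var = α/β² = 101.2/18.5² = 0.2957.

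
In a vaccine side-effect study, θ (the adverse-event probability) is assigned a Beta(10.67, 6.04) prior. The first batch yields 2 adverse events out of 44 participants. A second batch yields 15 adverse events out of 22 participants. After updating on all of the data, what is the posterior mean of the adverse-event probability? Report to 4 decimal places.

The Beta prior is conjugate to a Binomial/Bernoulli likelihood; the update adds successes to α and failures to β.
After batch 1: Beta(10.67+2, 6.04+42) = Beta(12.67, 48.04).
After batch 2: Beta(12.67+15, 48.04+7) = Beta(27.67, 55.04).
Posterior mean = α/(α+β) = 27.67/82.71 = 0.3345.

0.3345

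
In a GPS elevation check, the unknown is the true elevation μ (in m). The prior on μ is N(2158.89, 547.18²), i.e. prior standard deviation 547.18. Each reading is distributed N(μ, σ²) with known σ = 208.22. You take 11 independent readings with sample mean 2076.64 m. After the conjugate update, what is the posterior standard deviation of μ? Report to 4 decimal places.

62.3715

For Normal data with known variance σ², a Normal(μ₀, σ₀²) prior on μ is conjugate. Posterior precision = 1/σ₀² + n/σ²; posterior mean is the precision-weighted average of μ₀ and x̄.
σ₀² = 547.18² = 299405.9524, σ² = 208.22² = 43355.5684; σ² + n·σ₀² = 43355.5684 + 11·299405.9524 = 3336821.0448.
Posterior precision = 1/σ₀² + n/σ² = 1/299405.9524 + 11/43355.5684 = (σ² + n·σ₀²)/(σ₀²σ²) = 3336821.0448/(299405.9524·43355.5684); posterior variance σₙ² = σ₀²σ²/(σ² + n·σ₀²) = 299405.9524·43355.5684/3336821.0448 = 3890.204202.
Posterior SD = √σₙ² = √(299405.9524·43355.5684/3336821.0448) = 62.3715.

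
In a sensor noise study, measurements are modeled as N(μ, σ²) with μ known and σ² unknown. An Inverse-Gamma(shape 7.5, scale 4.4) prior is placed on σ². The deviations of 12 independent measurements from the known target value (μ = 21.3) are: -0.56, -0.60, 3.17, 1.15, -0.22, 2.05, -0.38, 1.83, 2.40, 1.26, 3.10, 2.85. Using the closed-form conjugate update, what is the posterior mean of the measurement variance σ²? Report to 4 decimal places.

With known mean μ and an Inverse-Gamma(α, β) prior on σ², the Normal likelihood is conjugate: posterior is Inv-Gamma(α + n/2, β + Σ(xᵢ−μ)²/2).
Σ(xᵢ−μ)² = (-0.56)² + (-0.60)² + (3.17)² + (1.15)² + (-0.22)² + (2.05)² + (-0.38)² + (1.83)² + (2.40)² + (1.26)² + (3.10)² + (2.85)² = 44.8693.
Posterior: Inv-Gamma(7.5 + 12/2, 4.4 + 44.8693/2) = Inv-Gamma(13.50, 26.83465).
E[σ²|data] = β/(α−1) = 26.83465/12.50 = 2.1468.

2.1468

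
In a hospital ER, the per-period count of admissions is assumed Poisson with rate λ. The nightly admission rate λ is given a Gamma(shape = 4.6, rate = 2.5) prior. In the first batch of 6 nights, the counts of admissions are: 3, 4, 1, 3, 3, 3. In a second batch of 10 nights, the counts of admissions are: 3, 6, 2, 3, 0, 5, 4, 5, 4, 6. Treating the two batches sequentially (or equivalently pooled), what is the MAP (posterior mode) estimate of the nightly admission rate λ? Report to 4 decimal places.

3.1676

With a Gamma(shape α, rate β) prior, the Poisson likelihood is conjugate: the posterior is Gamma(α + ΣXᵢ, β + n).
Batch 1: sum of counts S = 17 over n = 6 nights.
After batch 1: Gamma(α+S, β+n) = Gamma(4.6+17, 2.5+6) = Gamma(21.6, 8.5).
Batch 2: sum of counts S = 38 over n = 10 nights.
After batch 2: Gamma(α+S, β+n) = Gamma(21.6+38, 8.5+10) = Gamma(59.6, 18.5).
Mode of Gamma(α,β) for α≥1 is (α−1)/β = 58.6/18.5 = 3.1676.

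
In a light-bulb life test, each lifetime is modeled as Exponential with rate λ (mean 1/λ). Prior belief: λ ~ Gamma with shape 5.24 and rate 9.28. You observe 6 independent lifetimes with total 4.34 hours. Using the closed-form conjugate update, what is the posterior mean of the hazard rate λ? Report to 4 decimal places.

With a Gamma(shape α, rate β) prior on the exponential rate λ, the posterior after n observations with total T = Σxᵢ is Gamma(α+n, β+T).
Posterior: Gamma(5.24+6, 9.28+4.34) = Gamma(11.24, 13.62).
Posterior mean of λ = α/β = 11.24/13.62 = 0.8253.

0.8253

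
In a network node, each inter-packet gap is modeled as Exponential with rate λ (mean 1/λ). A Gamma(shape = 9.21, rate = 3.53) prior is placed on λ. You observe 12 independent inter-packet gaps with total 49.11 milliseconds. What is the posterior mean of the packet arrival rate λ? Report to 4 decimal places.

0.4029

With a Gamma(shape α, rate β) prior on the exponential rate λ, the posterior after n observations with total T = Σxᵢ is Gamma(α+n, β+T).
Posterior: Gamma(9.21+12, 3.53+49.11) = Gamma(21.21, 52.64).
Posterior mean of λ = α/β = 21.21/52.64 = 0.4029.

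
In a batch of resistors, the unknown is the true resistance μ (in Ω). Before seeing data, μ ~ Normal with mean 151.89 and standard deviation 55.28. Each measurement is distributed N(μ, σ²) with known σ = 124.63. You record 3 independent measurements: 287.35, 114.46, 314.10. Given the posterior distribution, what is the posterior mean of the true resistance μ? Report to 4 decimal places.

184.0865

For Normal data with known variance σ², a Normal(μ₀, σ₀²) prior on μ is conjugate. Posterior precision = 1/σ₀² + n/σ²; posterior mean is the precision-weighted average of μ₀ and x̄.
Σxᵢ = 287.35 + 114.46 + 314.10 = 715.91, so n·x̄ = 715.91.
σ₀² = 55.28² = 3055.8784, σ² = 124.63² = 15532.6369; σ² + n·σ₀² = 15532.6369 + 3·3055.8784 = 24700.2721.
Posterior mean = (μ₀/σ₀² + n·x̄/σ²)/(1/σ₀² + n/σ²) = (σ²·μ₀ + σ₀²·n·x̄)/(σ² + n·σ₀²) = (15532.6369·151.89 + 3055.8784·715.91)/24700.2721 = 4546986.124085/24700.2721 = 184.0865.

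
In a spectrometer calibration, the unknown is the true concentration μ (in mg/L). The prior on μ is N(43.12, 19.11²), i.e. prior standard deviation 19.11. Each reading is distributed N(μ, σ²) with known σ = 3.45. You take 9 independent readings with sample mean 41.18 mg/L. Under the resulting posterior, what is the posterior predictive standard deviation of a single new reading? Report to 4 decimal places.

For Normal data with known variance σ², a Normal(μ₀, σ₀²) prior on μ is conjugate. Posterior precision = 1/σ₀² + n/σ²; posterior mean is the precision-weighted average of μ₀ and x̄.
σ₀² = 19.11² = 365.1921, σ² = 3.45² = 11.9025; σ² + n·σ₀² = 11.9025 + 9·365.1921 = 3298.6314.
Posterior precision = 1/σ₀² + n/σ² = 1/365.1921 + 9/11.9025 = (σ² + n·σ₀²)/(σ₀²σ²) = 3298.6314/(365.1921·11.9025); posterior variance σₙ² = σ₀²σ²/(σ² + n·σ₀²) = 365.1921·11.9025/3298.6314 = 1.317728.
Predictive variance for one new observation = σₙ² + σ² = 365.1921·11.9025/3298.6314 + 11.9025 = σ²·(σ₀² + 3298.6314)/3298.6314 = 11.9025·3663.8235/3298.6314 = 13.220228; SD = √(11.9025·3663.8235/3298.6314) = 3.6360.

3.6360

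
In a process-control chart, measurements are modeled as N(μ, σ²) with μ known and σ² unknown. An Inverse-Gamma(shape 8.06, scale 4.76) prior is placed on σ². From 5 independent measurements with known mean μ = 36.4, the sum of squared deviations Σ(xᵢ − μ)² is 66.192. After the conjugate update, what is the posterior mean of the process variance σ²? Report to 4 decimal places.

With known mean μ and an Inverse-Gamma(α, β) prior on σ², the Normal likelihood is conjugate: posterior is Inv-Gamma(α + n/2, β + Σ(xᵢ−μ)²/2).
Posterior: Inv-Gamma(8.06 + 5/2, 4.76 + 66.192/2) = Inv-Gamma(10.56, 37.8560).
E[σ²|data] = β/(α−1) = 37.8560/9.56 = 3.9598.

3.9598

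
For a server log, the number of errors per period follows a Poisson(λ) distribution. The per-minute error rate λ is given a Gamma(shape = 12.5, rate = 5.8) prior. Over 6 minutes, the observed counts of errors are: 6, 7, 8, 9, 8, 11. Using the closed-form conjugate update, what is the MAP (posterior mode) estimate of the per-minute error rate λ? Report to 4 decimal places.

With a Gamma(shape α, rate β) prior, the Poisson likelihood is conjugate: the posterior is Gamma(α + ΣXᵢ, β + n).
Sum of counts S = 49 over n = 6 minutes.
Posterior: Gamma(α+S, β+n) = Gamma(12.5+49, 5.8+6) = Gamma(61.5, 11.8).
Mode of Gamma(α,β) for α≥1 is (α−1)/β = 60.5/11.8 = 5.1271.

5.1271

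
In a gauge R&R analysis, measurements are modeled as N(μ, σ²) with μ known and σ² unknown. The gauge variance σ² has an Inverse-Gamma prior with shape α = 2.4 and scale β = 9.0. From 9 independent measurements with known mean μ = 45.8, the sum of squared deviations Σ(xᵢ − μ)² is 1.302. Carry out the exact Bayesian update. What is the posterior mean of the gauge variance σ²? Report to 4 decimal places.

With known mean μ and an Inverse-Gamma(α, β) prior on σ², the Normal likelihood is conjugate: posterior is Inv-Gamma(α + n/2, β + Σ(xᵢ−μ)²/2).
Posterior: Inv-Gamma(2.4 + 9/2, 9.0 + 1.302/2) = Inv-Gamma(6.90, 9.6510).
E[σ²|data] = β/(α−1) = 9.6510/5.90 = 1.6358.

1.6358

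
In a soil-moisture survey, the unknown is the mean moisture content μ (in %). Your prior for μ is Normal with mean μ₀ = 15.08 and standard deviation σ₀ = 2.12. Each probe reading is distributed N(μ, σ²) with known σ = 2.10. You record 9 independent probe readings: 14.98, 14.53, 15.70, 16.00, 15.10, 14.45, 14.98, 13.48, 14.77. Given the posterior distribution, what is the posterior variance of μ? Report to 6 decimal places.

0.441830

For Normal data with known variance σ², a Normal(μ₀, σ₀²) prior on μ is conjugate. Posterior precision = 1/σ₀² + n/σ²; posterior mean is the precision-weighted average of μ₀ and x̄.
σ₀² = 2.12² = 4.4944, σ² = 2.10² = 4.41; σ² + n·σ₀² = 4.41 + 9·4.4944 = 44.8596.
Posterior precision = 1/σ₀² + n/σ² = 1/4.4944 + 9/4.41 = (σ² + n·σ₀²)/(σ₀²σ²) = 44.8596/(4.4944·4.41); posterior variance σₙ² = σ₀²σ²/(σ² + n·σ₀²) = 4.4944·4.41/44.8596 = 0.441830.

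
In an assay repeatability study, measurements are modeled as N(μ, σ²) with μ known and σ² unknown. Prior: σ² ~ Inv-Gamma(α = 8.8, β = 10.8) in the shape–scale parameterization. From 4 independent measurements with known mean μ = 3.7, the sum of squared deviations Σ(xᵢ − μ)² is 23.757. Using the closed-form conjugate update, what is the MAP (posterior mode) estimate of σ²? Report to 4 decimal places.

With known mean μ and an Inverse-Gamma(α, β) prior on σ², the Normal likelihood is conjugate: posterior is Inv-Gamma(α + n/2, β + Σ(xᵢ−μ)²/2).
Posterior: Inv-Gamma(8.8 + 4/2, 10.8 + 23.757/2) = Inv-Gamma(10.80, 22.6785).
Mode = β/(α+1) = 22.6785/11.80 = 1.9219.

1.9219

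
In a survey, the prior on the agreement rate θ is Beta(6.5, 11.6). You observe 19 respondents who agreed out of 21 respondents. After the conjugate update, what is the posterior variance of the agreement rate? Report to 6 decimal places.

0.005657

The Beta prior is conjugate to a Binomial/Bernoulli likelihood; the update adds successes to α and failures to β.
Posterior: Beta(α+k, β+n−k) = Beta(6.5+19, 11.6+2) = Beta(25.5, 13.6).
Var = αβ/((α+β)²(α+β+1)) = 25.5·13.6/(39.1²·40.1) = 0.005657.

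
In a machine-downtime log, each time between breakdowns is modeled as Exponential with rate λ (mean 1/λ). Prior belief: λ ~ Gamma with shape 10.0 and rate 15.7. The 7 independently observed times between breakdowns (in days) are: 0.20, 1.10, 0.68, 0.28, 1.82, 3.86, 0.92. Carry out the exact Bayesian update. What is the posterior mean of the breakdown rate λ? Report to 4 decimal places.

0.6922

With a Gamma(shape α, rate β) prior on the exponential rate λ, the posterior after n observations with total T = Σxᵢ is Gamma(α+n, β+T).
Sum of observations T = 8.86 days; n = 7.
Posterior: Gamma(10.0+7, 15.7+8.86) = Gamma(17.0, 24.56).
Posterior mean of λ = α/β = 17.0/24.56 = 0.6922.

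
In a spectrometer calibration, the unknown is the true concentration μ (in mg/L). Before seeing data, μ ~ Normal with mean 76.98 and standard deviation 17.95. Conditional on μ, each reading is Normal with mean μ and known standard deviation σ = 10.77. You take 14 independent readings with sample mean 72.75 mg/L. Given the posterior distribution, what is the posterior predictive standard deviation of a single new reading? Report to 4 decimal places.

For Normal data with known variance σ², a Normal(μ₀, σ₀²) prior on μ is conjugate. Posterior precision = 1/σ₀² + n/σ²; posterior mean is the precision-weighted average of μ₀ and x̄.
σ₀² = 17.95² = 322.2025, σ² = 10.77² = 115.9929; σ² + n·σ₀² = 115.9929 + 14·322.2025 = 4626.8279.
Posterior precision = 1/σ₀² + n/σ² = 1/322.2025 + 14/115.9929 = (σ² + n·σ₀²)/(σ₀²σ²) = 4626.8279/(322.2025·115.9929); posterior variance σₙ² = σ₀²σ²/(σ² + n·σ₀²) = 322.2025·115.9929/4626.8279 = 8.077500.
Predictive variance for one new observation = σₙ² + σ² = 322.2025·115.9929/4626.8279 + 115.9929 = σ²·(σ₀² + 4626.8279)/4626.8279 = 115.9929·4949.0304/4626.8279 = 124.070400; SD = √(115.9929·4949.0304/4626.8279) = 11.1387.

11.1387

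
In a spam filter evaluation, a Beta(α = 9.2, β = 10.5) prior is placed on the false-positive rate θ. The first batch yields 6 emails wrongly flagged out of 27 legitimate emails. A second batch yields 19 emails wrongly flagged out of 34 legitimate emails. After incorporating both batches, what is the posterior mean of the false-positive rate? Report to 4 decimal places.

The Beta prior is conjugate to a Binomial/Bernoulli likelihood; the update adds successes to α and failures to β.
After batch 1: Beta(9.2+6, 10.5+21) = Beta(15.2, 31.5).
After batch 2: Beta(15.2+19, 31.5+15) = Beta(34.2, 46.5).
Posterior mean = α/(α+β) = 34.2/80.7 = 0.4238.

0.4238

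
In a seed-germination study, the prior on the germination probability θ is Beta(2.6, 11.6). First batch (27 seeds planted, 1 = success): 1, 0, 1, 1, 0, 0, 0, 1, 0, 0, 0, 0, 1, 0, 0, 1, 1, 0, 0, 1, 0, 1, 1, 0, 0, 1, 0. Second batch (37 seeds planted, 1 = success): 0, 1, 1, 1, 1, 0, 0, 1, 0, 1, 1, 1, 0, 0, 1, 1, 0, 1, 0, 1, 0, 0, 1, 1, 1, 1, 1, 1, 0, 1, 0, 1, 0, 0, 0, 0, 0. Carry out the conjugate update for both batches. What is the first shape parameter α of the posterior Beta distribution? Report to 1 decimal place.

33.6

The Beta prior is conjugate to a Binomial/Bernoulli likelihood; the update adds successes to α and failures to β.
After batch 1: Beta(2.6+11, 11.6+16) = Beta(13.6, 27.6).
After batch 2: Beta(13.6+20, 27.6+17) = Beta(33.6, 44.6).
Posterior α = 33.6.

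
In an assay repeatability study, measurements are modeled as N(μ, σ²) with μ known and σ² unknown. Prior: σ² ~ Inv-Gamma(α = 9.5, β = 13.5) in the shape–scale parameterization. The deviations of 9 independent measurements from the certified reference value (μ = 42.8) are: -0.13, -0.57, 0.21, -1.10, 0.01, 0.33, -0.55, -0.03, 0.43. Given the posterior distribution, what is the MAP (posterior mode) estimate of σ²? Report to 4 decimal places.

With known mean μ and an Inverse-Gamma(α, β) prior on σ², the Normal likelihood is conjugate: posterior is Inv-Gamma(α + n/2, β + Σ(xᵢ−μ)²/2).
Σ(xᵢ−μ)² = (-0.13)² + (-0.57)² + (0.21)² + (-1.10)² + (0.01)² + (0.33)² + (-0.55)² + (-0.03)² + (0.43)² = 2.1932.
Posterior: Inv-Gamma(9.5 + 9/2, 13.5 + 2.1932/2) = Inv-Gamma(14.00, 14.59660).
Mode = β/(α+1) = 14.59660/15.00 = 0.9731.

0.9731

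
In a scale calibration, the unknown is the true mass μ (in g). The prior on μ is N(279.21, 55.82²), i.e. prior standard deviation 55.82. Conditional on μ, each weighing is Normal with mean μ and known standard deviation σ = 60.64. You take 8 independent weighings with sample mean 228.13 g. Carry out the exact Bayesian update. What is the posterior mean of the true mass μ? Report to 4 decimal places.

234.6966

For Normal data with known variance σ², a Normal(μ₀, σ₀²) prior on μ is conjugate. Posterior precision = 1/σ₀² + n/σ²; posterior mean is the precision-weighted average of μ₀ and x̄.
n·x̄ = 8·228.13 = 1825.04.
σ₀² = 55.82² = 3115.8724, σ² = 60.64² = 3677.2096; σ² + n·σ₀² = 3677.2096 + 8·3115.8724 = 28604.1888.
Posterior mean = (μ₀/σ₀² + n·x̄/σ²)/(1/σ₀² + n/σ²) = (σ²·μ₀ + σ₀²·n·x̄)/(σ² + n·σ₀²) = (3677.2096·279.21 + 3115.8724·1825.04)/28604.1888 = 6713305.457312/28604.1888 = 234.6966.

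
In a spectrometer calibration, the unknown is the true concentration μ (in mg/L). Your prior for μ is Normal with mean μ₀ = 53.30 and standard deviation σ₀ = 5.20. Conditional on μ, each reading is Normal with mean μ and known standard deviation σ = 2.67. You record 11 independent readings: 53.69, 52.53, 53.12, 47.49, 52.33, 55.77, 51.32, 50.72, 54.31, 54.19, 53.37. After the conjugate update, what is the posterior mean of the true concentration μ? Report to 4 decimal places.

For Normal data with known variance σ², a Normal(μ₀, σ₀²) prior on μ is conjugate. Posterior precision = 1/σ₀² + n/σ²; posterior mean is the precision-weighted average of μ₀ and x̄.
Σxᵢ = 53.69 + 52.53 + 53.12 + 47.49 + 52.33 + 55.77 + 51.32 + 50.72 + 54.31 + 54.19 + 53.37 = 578.84, so n·x̄ = 578.84.
σ₀² = 5.20² = 27.04, σ² = 2.67² = 7.1289; σ² + n·σ₀² = 7.1289 + 11·27.04 = 304.5689.
Posterior mean = (μ₀/σ₀² + n·x̄/σ²)/(1/σ₀² + n/σ²) = (σ²·μ₀ + σ₀²·n·x̄)/(σ² + n·σ₀²) = (7.1289·53.30 + 27.04·578.84)/304.5689 = 16031.80397/304.5689 = 52.6377.

52.6377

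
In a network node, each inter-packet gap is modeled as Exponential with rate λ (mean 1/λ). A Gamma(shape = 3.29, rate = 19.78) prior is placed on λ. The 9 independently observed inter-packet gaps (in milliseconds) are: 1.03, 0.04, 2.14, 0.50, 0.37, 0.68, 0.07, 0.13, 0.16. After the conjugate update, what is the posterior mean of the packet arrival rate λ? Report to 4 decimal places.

0.4936

With a Gamma(shape α, rate β) prior on the exponential rate λ, the posterior after n observations with total T = Σxᵢ is Gamma(α+n, β+T).
Sum of observations T = 5.12 milliseconds; n = 9.
Posterior: Gamma(3.29+9, 19.78+5.12) = Gamma(12.29, 24.90).
Posterior mean of λ = α/β = 12.29/24.90 = 0.4936.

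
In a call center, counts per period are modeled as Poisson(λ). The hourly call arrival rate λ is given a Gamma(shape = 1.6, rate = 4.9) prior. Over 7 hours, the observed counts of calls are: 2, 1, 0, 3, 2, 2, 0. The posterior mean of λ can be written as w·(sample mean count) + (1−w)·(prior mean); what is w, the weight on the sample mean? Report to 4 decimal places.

With a Gamma(shape α, rate β) prior, the Poisson likelihood is conjugate: the posterior is Gamma(α + ΣXᵢ, β + n).
Posterior mean = (α₀+S)/(β₀+n) = [n/(β₀+n)]·(S/n) + [β₀/(β₀+n)]·(α₀/β₀), so only n and β₀ enter the weight.
Weight on data w = n/(β₀+n) = 7/(4.9+7) = 7/11.9 = 0.5882.

0.5882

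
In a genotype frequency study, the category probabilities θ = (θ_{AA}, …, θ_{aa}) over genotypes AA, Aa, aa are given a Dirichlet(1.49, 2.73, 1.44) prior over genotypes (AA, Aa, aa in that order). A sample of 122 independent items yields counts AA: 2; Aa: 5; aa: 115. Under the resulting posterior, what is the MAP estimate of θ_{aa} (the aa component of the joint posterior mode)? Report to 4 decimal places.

The Dirichlet prior is conjugate to the Multinomial likelihood: each posterior αⱼ = prior αⱼ + observed count nⱼ.
Posterior concentration: (3.49, 7.73, 116.44), total = 127.66.
Joint mode component: (α_{aa}−1)/(Σα−K) = 115.44/124.66 = 0.9260.

0.9260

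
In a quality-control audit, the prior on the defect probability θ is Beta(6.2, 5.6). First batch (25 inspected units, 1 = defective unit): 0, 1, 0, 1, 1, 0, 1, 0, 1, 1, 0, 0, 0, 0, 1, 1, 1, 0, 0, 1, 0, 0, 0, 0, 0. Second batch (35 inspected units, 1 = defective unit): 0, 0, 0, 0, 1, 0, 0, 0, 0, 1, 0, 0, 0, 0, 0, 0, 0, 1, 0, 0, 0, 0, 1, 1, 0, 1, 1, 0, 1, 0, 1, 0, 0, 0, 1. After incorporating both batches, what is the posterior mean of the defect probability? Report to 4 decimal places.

0.3649

The Beta prior is conjugate to a Binomial/Bernoulli likelihood; the update adds successes to α and failures to β.
After batch 1: Beta(6.2+10, 5.6+15) = Beta(16.2, 20.6).
After batch 2: Beta(16.2+10, 20.6+25) = Beta(26.2, 45.6).
Posterior mean = α/(α+β) = 26.2/71.8 = 0.3649.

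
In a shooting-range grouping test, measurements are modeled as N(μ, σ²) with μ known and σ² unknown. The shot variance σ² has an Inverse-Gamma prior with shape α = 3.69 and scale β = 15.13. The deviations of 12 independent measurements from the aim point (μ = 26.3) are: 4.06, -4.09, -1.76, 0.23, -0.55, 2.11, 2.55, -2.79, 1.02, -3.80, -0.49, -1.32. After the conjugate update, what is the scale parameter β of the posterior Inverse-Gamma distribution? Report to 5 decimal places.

With known mean μ and an Inverse-Gamma(α, β) prior on σ², the Normal likelihood is conjugate: posterior is Inv-Gamma(α + n/2, β + Σ(xᵢ−μ)²/2).
Σ(xᵢ−μ)² = (4.06)² + (-4.09)² + (-1.76)² + (0.23)² + (-0.55)² + (2.11)² + (2.55)² + (-2.79)² + (1.02)² + (-3.80)² + (-0.49)² + (-1.32)² = 72.8663.
Posterior: Inv-Gamma(3.69 + 12/2, 15.13 + 72.8663/2) = Inv-Gamma(9.69, 51.56315).
Posterior β = 51.56315.

51.56315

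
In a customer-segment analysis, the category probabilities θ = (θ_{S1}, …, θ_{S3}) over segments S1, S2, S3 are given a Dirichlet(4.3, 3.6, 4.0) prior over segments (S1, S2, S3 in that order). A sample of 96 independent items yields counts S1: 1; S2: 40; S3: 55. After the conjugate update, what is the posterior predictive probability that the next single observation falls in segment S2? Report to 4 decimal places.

The Dirichlet prior is conjugate to the Multinomial likelihood: each posterior αⱼ = prior αⱼ + observed count nⱼ.
Posterior concentration: (5.3, 43.6, 59.0), total = 107.9.
P(next = S2 | data) = α_{S2}/Σα = 0.4041.

0.4041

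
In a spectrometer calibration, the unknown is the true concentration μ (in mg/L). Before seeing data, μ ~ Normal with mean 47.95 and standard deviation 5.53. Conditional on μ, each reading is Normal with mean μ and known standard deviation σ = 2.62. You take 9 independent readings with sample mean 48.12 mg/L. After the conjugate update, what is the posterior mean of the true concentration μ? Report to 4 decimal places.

For Normal data with known variance σ², a Normal(μ₀, σ₀²) prior on μ is conjugate. Posterior precision = 1/σ₀² + n/σ²; posterior mean is the precision-weighted average of μ₀ and x̄.
n·x̄ = 9·48.12 = 433.08.
σ₀² = 5.53² = 30.5809, σ² = 2.62² = 6.8644; σ² + n·σ₀² = 6.8644 + 9·30.5809 = 282.0925.
Posterior mean = (μ₀/σ₀² + n·x̄/σ²)/(1/σ₀² + n/σ²) = (σ²·μ₀ + σ₀²·n·x̄)/(σ² + n·σ₀²) = (6.8644·47.95 + 30.5809·433.08)/282.0925 = 13573.124152/282.0925 = 48.1159.

48.1159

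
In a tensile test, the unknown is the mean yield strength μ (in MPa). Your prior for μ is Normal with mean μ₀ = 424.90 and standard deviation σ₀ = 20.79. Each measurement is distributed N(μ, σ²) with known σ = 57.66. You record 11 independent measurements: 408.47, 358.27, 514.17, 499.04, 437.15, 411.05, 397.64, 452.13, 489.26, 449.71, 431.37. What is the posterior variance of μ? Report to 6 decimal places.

177.866059

For Normal data with known variance σ², a Normal(μ₀, σ₀²) prior on μ is conjugate. Posterior precision = 1/σ₀² + n/σ²; posterior mean is the precision-weighted average of μ₀ and x̄.
σ₀² = 20.79² = 432.2241, σ² = 57.66² = 3324.6756; σ² + n·σ₀² = 3324.6756 + 11·432.2241 = 8079.1407.
Posterior precision = 1/σ₀² + n/σ² = 1/432.2241 + 11/3324.6756 = (σ² + n·σ₀²)/(σ₀²σ²) = 8079.1407/(432.2241·3324.6756); posterior variance σₙ² = σ₀²σ²/(σ² + n·σ₀²) = 432.2241·3324.6756/8079.1407 = 177.866059.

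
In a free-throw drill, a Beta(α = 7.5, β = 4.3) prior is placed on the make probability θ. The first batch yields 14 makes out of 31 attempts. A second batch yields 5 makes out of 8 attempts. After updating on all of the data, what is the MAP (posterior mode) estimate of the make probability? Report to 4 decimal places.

0.5225

The Beta prior is conjugate to a Binomial/Bernoulli likelihood; the update adds successes to α and failures to β.
After batch 1: Beta(7.5+14, 4.3+17) = Beta(21.5, 21.3).
After batch 2: Beta(21.5+5, 21.3+3) = Beta(26.5, 24.3).
Mode of Beta(a,b) for a,b>1 is (a−1)/(a+b−2) = 25.5/48.8 = 0.5225.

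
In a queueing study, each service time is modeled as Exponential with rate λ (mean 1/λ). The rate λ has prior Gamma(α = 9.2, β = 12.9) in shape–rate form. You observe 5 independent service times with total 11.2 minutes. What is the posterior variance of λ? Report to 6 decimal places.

0.024449

With a Gamma(shape α, rate β) prior on the exponential rate λ, the posterior after n observations with total T = Σxᵢ is Gamma(α+n, β+T).
Posterior: Gamma(9.2+5, 12.9+11.2) = Gamma(14.2, 24.1).
Var = α/β² = 0.024449.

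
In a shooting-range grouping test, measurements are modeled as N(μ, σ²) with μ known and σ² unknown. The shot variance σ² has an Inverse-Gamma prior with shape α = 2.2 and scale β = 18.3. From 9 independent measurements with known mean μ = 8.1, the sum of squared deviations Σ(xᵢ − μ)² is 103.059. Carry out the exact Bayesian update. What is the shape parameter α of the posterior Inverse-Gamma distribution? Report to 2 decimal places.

6.70

With known mean μ and an Inverse-Gamma(α, β) prior on σ², the Normal likelihood is conjugate: posterior is Inv-Gamma(α + n/2, β + Σ(xᵢ−μ)²/2).
Posterior: Inv-Gamma(2.2 + 9/2, 18.3 + 103.059/2) = Inv-Gamma(6.70, 69.8295).
Posterior α = 6.70.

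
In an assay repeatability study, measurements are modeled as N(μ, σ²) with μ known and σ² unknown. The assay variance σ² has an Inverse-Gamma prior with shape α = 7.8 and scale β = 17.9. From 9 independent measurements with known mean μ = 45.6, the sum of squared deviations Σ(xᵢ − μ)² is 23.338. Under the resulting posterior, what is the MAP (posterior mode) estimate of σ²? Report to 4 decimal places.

2.2232

With known mean μ and an Inverse-Gamma(α, β) prior on σ², the Normal likelihood is conjugate: posterior is Inv-Gamma(α + n/2, β + Σ(xᵢ−μ)²/2).
Posterior: Inv-Gamma(7.8 + 9/2, 17.9 + 23.338/2) = Inv-Gamma(12.30, 29.5690).
Mode = β/(α+1) = 29.5690/13.30 = 2.2232.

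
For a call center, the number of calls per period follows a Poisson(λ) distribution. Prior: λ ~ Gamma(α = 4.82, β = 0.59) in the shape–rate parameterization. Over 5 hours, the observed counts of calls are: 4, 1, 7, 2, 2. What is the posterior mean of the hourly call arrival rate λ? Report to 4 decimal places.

With a Gamma(shape α, rate β) prior, the Poisson likelihood is conjugate: the posterior is Gamma(α + ΣXᵢ, β + n).
Sum of counts S = 16 over n = 5 hours.
Posterior: Gamma(α+S, β+n) = Gamma(4.82+16, 0.59+5) = Gamma(20.82, 5.59).
Posterior mean = α/β = 20.82/5.59 = 3.7245.

3.7245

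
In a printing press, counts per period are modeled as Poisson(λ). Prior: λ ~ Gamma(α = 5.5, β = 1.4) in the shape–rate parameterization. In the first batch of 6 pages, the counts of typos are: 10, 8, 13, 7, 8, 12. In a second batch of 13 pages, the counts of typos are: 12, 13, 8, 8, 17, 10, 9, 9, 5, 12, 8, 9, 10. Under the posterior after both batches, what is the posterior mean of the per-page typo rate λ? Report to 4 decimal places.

9.4853

With a Gamma(shape α, rate β) prior, the Poisson likelihood is conjugate: the posterior is Gamma(α + ΣXᵢ, β + n).
Batch 1: sum of counts S = 58 over n = 6 pages.
After batch 1: Gamma(α+S, β+n) = Gamma(5.5+58, 1.4+6) = Gamma(63.5, 7.4).
Batch 2: sum of counts S = 130 over n = 13 pages.
After batch 2: Gamma(α+S, β+n) = Gamma(63.5+130, 7.4+13) = Gamma(193.5, 20.4).
Posterior mean = α/β = 193.5/20.4 = 9.4853.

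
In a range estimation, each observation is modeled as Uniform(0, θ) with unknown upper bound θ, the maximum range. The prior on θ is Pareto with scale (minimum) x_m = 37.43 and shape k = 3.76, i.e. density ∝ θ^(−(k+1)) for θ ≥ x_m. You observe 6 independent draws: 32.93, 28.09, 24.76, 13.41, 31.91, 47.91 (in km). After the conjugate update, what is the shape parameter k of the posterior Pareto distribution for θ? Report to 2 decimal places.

A Pareto(scale x_m, shape k) prior on the upper bound θ of Uniform(0, θ) is conjugate: posterior is Pareto(max(x_m, max xᵢ), k + n).
Sample maximum = 47.91; prior scale x_m = 37.43 → posterior scale = max = 47.91.
Posterior shape = 3.76 + 6 = 9.76.
Posterior shape k = 9.76.

9.76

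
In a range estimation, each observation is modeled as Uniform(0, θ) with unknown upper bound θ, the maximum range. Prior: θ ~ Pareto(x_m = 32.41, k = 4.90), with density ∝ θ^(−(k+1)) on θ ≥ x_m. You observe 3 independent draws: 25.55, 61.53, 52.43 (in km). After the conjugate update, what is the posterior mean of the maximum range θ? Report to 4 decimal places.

70.4474

A Pareto(scale x_m, shape k) prior on the upper bound θ of Uniform(0, θ) is conjugate: posterior is Pareto(max(x_m, max xᵢ), k + n).
Sample maximum = 61.53; prior scale x_m = 32.41 → posterior scale = max = 61.53.
Posterior shape = 4.90 + 3 = 7.90.
E[θ|data] = k·x_m/(k−1) = 7.90·61.53/6.90 = 70.4474.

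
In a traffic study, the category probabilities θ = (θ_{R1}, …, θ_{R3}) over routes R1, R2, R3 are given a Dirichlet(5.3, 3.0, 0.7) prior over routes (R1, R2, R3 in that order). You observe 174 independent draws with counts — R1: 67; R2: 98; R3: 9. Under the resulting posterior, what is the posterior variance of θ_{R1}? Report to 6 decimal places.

The Dirichlet prior is conjugate to the Multinomial likelihood: each posterior αⱼ = prior αⱼ + observed count nⱼ.
Posterior concentration: (72.3, 101.0, 9.7), total = 183.0.
Var[θ_j] = α_j(Σα−α_j)/((Σα)²(Σα+1)) = 72.3·110.7/(183.0²·184.0) = 0.001299.

0.001299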